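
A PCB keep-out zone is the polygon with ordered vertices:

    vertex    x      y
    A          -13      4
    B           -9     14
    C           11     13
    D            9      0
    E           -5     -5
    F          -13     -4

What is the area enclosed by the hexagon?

364

Apply the shoelace formula: 2A = Σ (x_i·y_{i+1} − x_{i+1}·y_i), indices taken mod 6.
Σ = (-146) + (-271) + (-117) + (-45) + (-45) + (-104) = -728
Area = |Σ|/2 = 364.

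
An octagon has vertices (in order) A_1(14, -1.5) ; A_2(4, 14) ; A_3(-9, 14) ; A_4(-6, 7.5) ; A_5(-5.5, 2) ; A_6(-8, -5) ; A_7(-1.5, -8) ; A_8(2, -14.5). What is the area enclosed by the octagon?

Apply Gauss's area formula: 2A = Σ (x_i·y_{i+1} − x_{i+1}·y_i), indices taken mod 8.
Cross-terms: 202, 182, 16.5, 29.25, 43.5, 56.5, 37.75, 200  ⇒  Σ = 767.5
Area = |Σ|/2 = 383.75.

383.75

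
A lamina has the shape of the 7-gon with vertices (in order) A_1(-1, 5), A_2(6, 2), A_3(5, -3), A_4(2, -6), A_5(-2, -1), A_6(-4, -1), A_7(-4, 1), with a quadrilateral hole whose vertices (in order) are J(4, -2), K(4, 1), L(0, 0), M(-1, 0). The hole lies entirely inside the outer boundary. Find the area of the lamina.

56.5

Outer boundary:
Apply the surveyor's formula: 2A = Σ (x_i·y_{i+1} − x_{i+1}·y_i), indices taken mod 7.
Cross-terms: -32, -28, -24, -14, -2, -8, -19  ⇒  Σ = -127
Area = |Σ|/2 = 63.5.
Hole:
Apply the shoelace formula: 2A = Σ (x_i·y_{i+1} − x_{i+1}·y_i), indices taken mod 4.
Cross-terms: 12, 0, 0, 2  ⇒  Σ = 14
Area = |Σ|/2 = 7.
Net area = 63.5 − 7 = 56.5.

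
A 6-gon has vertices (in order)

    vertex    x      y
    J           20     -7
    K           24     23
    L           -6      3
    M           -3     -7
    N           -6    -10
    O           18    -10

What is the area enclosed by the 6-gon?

595.5

Apply the surveyor's formula: 2A = Σ (x_i·y_{i+1} − x_{i+1}·y_i), indices taken mod 6.
Cross-terms: 628, 210, 51, -12, 240, 74  ⇒  Σ = 1191
Area = |Σ|/2 = 595.5.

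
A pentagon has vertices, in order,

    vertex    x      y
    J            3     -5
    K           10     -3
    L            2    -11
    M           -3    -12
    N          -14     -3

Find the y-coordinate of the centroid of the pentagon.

-524/75

Apply the shoelace formula. First the cross-terms c_i = x_i·y_{i+1} − x_{i+1}·y_i:
  41, -104, -57, -159, 79  ⇒  2A = -200, A = -100.
Then Σ (y_i + y_{i+1})·c_i = 4192, so ȳ = 4192 / (6·(-100)) = -524/75.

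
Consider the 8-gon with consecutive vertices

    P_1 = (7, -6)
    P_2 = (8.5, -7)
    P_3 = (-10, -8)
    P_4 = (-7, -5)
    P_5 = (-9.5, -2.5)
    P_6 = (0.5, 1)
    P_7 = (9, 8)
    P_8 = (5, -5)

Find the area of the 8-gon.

132.625

P_1→P_2: (7)(-7) − (8.5)(-6) = 2
P_2→P_3: (8.5)(-8) − (-10)(-7) = -138
P_3→P_4: (-10)(-5) − (-7)(-8) = -6
P_4→P_5: (-7)(-2.5) − (-9.5)(-5) = -30
P_5→P_6: (-9.5)(1) − (0.5)(-2.5) = -8.25
P_6→P_7: (0.5)(8) − (9)(1) = -5
P_7→P_8: (9)(-5) − (5)(8) = -85
P_8→P_1: (5)(-6) − (7)(-5) = 5
Σ = -265.25
Area = |Σ|/2 = 132.625.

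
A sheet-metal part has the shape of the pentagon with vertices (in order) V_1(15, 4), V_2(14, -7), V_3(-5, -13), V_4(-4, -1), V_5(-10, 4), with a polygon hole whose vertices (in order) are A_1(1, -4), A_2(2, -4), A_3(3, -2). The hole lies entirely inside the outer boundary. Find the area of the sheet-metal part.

Outer boundary:
Σ = (-161) + (-217) + (-47) + (-26) + (-100) = -551
Area = |Σ|/2 = 275.5.
Hole:
Apply the shoelace (surveyor's) formula: 2A = Σ (x_i·y_{i+1} − x_{i+1}·y_i), indices taken mod 3.
Cross-terms: 4, 8, -10  ⇒  Σ = 2
Area = |Σ|/2 = 1.
Net area = 275.5 − 1 = 274.5.

274.5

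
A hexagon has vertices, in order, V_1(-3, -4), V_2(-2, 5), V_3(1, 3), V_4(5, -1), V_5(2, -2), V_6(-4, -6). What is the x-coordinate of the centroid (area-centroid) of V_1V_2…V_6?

Apply Gauss's area formula. First the cross-terms c_i = x_i·y_{i+1} − x_{i+1}·y_i:
  -23, -11, -16, -8, -20, -2  ⇒  2A = -80, A = -40.
Then Σ (x_i + x_{i+1})·c_i = 28, so x̄ = 28 / (6·(-40)) = -7/60.

-7/60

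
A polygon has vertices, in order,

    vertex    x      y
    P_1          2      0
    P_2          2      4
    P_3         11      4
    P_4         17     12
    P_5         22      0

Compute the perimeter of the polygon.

56

|P_1P_2| = √((0)² + (4)²) = √16 = 4
|P_2P_3| = √((9)² + (0)²) = √81 = 9
|P_3P_4| = √((6)² + (8)²) = √100 = 10
|P_4P_5| = √((5)² + (-12)²) = √169 = 13
|P_5P_1| = √((-20)² + (0)²) = √400 = 20
Perimeter = 4 + 9 + 10 + 13 + 20 = 56.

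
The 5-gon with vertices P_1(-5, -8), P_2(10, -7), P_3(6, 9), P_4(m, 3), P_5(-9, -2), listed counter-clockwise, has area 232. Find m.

Write out the shoelace sum; only the two edges meeting at P_4 involve m:
2·Area = [(6·3 − m·9) + (m·(-2) − (-9)·3)] + 309
       = -11·m + 354 = 464
⇒ m = -10.

-10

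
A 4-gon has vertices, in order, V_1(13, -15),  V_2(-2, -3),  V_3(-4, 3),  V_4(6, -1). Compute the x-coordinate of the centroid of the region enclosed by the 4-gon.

357/89

Apply the shoelace formula. First the cross-terms c_i = x_i·y_{i+1} − x_{i+1}·y_i:
  -69, -18, -14, -77  ⇒  2A = -178, A = -89.
Then Σ (x_i + x_{i+1})·c_i = -2142, so x̄ = -2142 / (6·(-89)) = 357/89.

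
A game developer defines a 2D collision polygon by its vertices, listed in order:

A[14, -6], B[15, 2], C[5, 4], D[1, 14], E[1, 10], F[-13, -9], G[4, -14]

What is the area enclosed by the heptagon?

Cross-terms: 118, 50, 66, -4, 121, 218, 172  ⇒  Σ = 741
Area = |Σ|/2 = 370.5.

370.5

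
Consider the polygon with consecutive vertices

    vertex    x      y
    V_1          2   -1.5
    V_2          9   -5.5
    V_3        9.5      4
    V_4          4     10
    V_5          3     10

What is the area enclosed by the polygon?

77.625

Apply the shoelace formula: 2A = Σ (x_i·y_{i+1} − x_{i+1}·y_i), indices taken mod 5.
Cross-terms: 2.5, 88.25, 79, 10, -24.5  ⇒  Σ = 155.25
Area = |Σ|/2 = 77.625.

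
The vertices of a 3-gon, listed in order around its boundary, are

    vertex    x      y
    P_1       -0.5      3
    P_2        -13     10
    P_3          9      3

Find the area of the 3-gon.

Apply the shoelace formula: 2A = Σ (x_i·y_{i+1} − x_{i+1}·y_i), indices taken mod 3.
P_1→P_2: (-0.5)(10) − (-13)(3) = 34
P_2→P_3: (-13)(3) − (9)(10) = -129
P_3→P_1: (9)(3) − (-0.5)(3) = 28.5
Σ = -66.5
Area = |Σ|/2 = 33.25.

33.25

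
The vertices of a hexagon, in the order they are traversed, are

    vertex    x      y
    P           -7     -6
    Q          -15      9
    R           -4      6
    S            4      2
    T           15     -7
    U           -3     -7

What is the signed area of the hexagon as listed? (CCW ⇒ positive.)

Apply the shoelace formula: 2A = Σ (x_i·y_{i+1} − x_{i+1}·y_i), indices taken mod 6.
P→Q: (-7)(9) − (-15)(-6) = -153
Q→R: (-15)(6) − (-4)(9) = -54
R→S: (-4)(2) − (4)(6) = -32
S→T: (4)(-7) − (15)(2) = -58
T→U: (15)(-7) − (-3)(-7) = -126
U→P: (-3)(-6) − (-7)(-7) = -31
Σ = -454
Signed area = Σ/2 = -227 (negative ⇒ clockwise traversal).

-227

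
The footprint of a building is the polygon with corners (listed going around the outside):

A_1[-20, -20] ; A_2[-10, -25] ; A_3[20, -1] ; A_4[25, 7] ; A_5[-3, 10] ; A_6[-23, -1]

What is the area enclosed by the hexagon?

Σ = (300) + (510) + (165) + (271) + (233) + (440) = 1919
Area = |Σ|/2 = 959.5.

959.5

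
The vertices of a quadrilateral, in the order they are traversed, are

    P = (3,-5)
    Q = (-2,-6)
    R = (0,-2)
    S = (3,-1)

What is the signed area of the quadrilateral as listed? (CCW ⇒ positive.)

Cross-terms: -28, 4, 6, -12  ⇒  Σ = -30
Signed area = Σ/2 = -15 (negative ⇒ clockwise traversal).

-15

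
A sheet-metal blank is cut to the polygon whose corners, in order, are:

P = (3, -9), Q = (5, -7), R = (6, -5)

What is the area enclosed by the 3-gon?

Apply the shoelace formula: 2A = Σ (x_i·y_{i+1} − x_{i+1}·y_i), indices taken mod 3.
Σ = (24) + (17) + (-39) = 2
Area = |Σ|/2 = 1.

1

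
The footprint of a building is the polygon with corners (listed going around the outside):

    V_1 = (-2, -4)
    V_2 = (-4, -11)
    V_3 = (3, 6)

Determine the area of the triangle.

7.5

Apply the shoelace formula: 2A = Σ (x_i·y_{i+1} − x_{i+1}·y_i), indices taken mod 3.
Σ = (6) + (9) + (0) = 15
Area = |Σ|/2 = 7.5.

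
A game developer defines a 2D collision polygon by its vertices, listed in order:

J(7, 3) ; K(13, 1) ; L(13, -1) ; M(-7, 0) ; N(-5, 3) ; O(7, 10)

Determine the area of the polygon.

103

Σ = (-32) + (-26) + (-7) + (-21) + (-71) + (-49) = -206
Area = |Σ|/2 = 103.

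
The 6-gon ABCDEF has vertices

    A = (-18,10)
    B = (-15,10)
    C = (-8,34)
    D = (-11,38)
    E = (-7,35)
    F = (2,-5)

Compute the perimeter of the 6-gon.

|AB| = √((3)² + (0)²) = √9 = 3
|BC| = √((7)² + (24)²) = √625 = 25
|CD| = √((-3)² + (4)²) = √25 = 5
|DE| = √((4)² + (-3)²) = √25 = 5
|EF| = √((9)² + (-40)²) = √1681 = 41
|FA| = √((-20)² + (15)²) = √625 = 25
Perimeter = 3 + 25 + 5 + 5 + 41 + 25 = 104.

104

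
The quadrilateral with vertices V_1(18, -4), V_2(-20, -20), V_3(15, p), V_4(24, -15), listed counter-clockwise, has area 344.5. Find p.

The doubled signed area Σ (x_i y_{i+1} − x_{i+1} y_i) is linear in p.
With p=0 it equals -191; the coefficient of p is -44 (from the two edges through V_3).
So -44·p + -191 = 2·344.5 = 689 ⇒ p = -20.

-20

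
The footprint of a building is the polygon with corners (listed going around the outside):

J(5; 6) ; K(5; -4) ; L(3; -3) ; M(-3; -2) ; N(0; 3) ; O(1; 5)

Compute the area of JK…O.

Cross-terms: -50, -3, -15, -9, -3, -19  ⇒  Σ = -99
Area = |Σ|/2 = 49.5.

49.5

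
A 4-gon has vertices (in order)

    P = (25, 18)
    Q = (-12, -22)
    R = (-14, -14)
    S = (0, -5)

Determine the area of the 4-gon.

139.5

P→Q: (25)(-22) − (-12)(18) = -334
Q→R: (-12)(-14) − (-14)(-22) = -140
R→S: (-14)(-5) − (0)(-14) = 70
S→P: (0)(18) − (25)(-5) = 125
Σ = -279
Area = |Σ|/2 = 139.5.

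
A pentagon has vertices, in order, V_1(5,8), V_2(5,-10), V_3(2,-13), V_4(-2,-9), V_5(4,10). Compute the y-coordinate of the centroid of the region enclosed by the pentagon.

-625/181

Apply the surveyor's formula. First the cross-terms c_i = x_i·y_{i+1} − x_{i+1}·y_i:
  -90, -45, -44, 16, -18  ⇒  2A = -181, A = -90.5.
Then Σ (y_i + y_{i+1})·c_i = 1875, so ȳ = 1875 / (6·(-90.5)) = -625/181.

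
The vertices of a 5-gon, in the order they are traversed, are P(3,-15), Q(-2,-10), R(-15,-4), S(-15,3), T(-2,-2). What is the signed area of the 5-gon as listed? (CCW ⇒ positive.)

-117.5

Cross-terms: -60, -142, -105, 36, 36  ⇒  Σ = -235
Signed area = Σ/2 = -117.5 (negative ⇒ clockwise traversal).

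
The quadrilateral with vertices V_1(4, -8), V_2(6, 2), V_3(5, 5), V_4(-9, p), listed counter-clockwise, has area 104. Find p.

The doubled signed area Σ (x_i y_{i+1} − x_{i+1} y_i) is linear in p.
With p=0 it equals 193; the coefficient of p is 1 (from the two edges through V_4).
So 1·p + 193 = 2·104 = 208 ⇒ p = 15.

15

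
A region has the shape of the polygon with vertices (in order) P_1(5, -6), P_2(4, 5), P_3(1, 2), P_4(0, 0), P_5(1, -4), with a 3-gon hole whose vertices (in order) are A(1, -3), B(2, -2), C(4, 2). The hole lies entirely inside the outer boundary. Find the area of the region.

Outer boundary:
Σ = (49) + (3) + (0) + (0) + (14) = 66
Area = |Σ|/2 = 33.
Hole:
Apply the shoelace (surveyor's) formula: 2A = Σ (x_i·y_{i+1} − x_{i+1}·y_i), indices taken mod 3.
A→B: (1)(-2) − (2)(-3) = 4
B→C: (2)(2) − (4)(-2) = 12
C→A: (4)(-3) − (1)(2) = -14
Σ = 2
Area = |Σ|/2 = 1.
Net area = 33 − 1 = 32.

32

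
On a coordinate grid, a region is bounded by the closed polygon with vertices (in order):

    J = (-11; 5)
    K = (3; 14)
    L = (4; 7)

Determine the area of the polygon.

53.5

J→K: (-11)(14) − (3)(5) = -169
K→L: (3)(7) − (4)(14) = -35
L→J: (4)(5) − (-11)(7) = 97
Σ = -107
Area = |Σ|/2 = 53.5.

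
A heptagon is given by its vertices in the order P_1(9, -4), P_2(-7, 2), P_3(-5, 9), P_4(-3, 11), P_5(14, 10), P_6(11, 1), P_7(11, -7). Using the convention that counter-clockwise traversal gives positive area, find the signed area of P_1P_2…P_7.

P_1→P_2: (9)(2) − (-7)(-4) = -10
P_2→P_3: (-7)(9) − (-5)(2) = -53
P_3→P_4: (-5)(11) − (-3)(9) = -28
P_4→P_5: (-3)(10) − (14)(11) = -184
P_5→P_6: (14)(1) − (11)(10) = -96
P_6→P_7: (11)(-7) − (11)(1) = -88
P_7→P_1: (11)(-4) − (9)(-7) = 19
Σ = -440
Signed area = Σ/2 = -220 (negative ⇒ clockwise traversal).

-220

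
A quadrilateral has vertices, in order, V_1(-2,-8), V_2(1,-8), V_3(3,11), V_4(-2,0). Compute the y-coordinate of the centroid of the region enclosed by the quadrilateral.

Apply the shoelace (surveyor's) formula. First the cross-terms c_i = x_i·y_{i+1} − x_{i+1}·y_i:
  24, 35, 22, 16  ⇒  2A = 97, A = 48.5.
Then Σ (y_i + y_{i+1})·c_i = -165, so ȳ = -165 / (6·48.5) = -55/97.

-55/97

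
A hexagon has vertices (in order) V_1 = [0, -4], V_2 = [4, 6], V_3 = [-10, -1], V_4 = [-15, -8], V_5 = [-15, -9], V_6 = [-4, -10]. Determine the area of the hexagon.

V_1→V_2: (0)(6) − (4)(-4) = 16
V_2→V_3: (4)(-1) − (-10)(6) = 56
V_3→V_4: (-10)(-8) − (-15)(-1) = 65
V_4→V_5: (-15)(-9) − (-15)(-8) = 15
V_5→V_6: (-15)(-10) − (-4)(-9) = 114
V_6→V_1: (-4)(-4) − (0)(-10) = 16
Σ = 282
Area = |Σ|/2 = 141.

141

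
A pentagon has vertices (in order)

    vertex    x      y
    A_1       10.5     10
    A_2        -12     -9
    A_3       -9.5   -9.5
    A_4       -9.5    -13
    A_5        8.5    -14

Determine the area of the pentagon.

281.375

Apply the shoelace (surveyor's) formula: 2A = Σ (x_i·y_{i+1} − x_{i+1}·y_i), indices taken mod 5.
A_1→A_2: (10.5)(-9) − (-12)(10) = 25.5
A_2→A_3: (-12)(-9.5) − (-9.5)(-9) = 28.5
A_3→A_4: (-9.5)(-13) − (-9.5)(-9.5) = 33.25
A_4→A_5: (-9.5)(-14) − (8.5)(-13) = 243.5
A_5→A_1: (8.5)(10) − (10.5)(-14) = 232
Σ = 562.75
Area = |Σ|/2 = 281.375.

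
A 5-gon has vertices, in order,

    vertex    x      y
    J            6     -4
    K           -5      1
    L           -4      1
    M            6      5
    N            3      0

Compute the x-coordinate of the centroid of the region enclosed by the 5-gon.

Apply Gauss's area formula. First the cross-terms c_i = x_i·y_{i+1} − x_{i+1}·y_i:
  -14, -1, -26, -15, -12  ⇒  2A = -68, A = -34.
Then Σ (x_i + x_{i+1})·c_i = -300, so x̄ = -300 / (6·(-34)) = 25/17.

25/17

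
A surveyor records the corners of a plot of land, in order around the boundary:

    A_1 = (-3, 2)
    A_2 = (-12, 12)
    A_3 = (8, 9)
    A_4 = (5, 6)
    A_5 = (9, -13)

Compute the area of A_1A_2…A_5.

176.5

Apply Gauss's area formula: 2A = Σ (x_i·y_{i+1} − x_{i+1}·y_i), indices taken mod 5.
Σ = (-12) + (-204) + (3) + (-119) + (-21) = -353
Area = |Σ|/2 = 176.5.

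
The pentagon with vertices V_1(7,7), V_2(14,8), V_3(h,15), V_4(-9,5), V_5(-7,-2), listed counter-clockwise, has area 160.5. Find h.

Write out the shoelace sum; only the two edges meeting at V_3 involve h:
2·Area = [(14·15 − h·8) + (h·5 − (-9)·15)] + -24
       = -3·h + 321 = 321
⇒ h = 0.

0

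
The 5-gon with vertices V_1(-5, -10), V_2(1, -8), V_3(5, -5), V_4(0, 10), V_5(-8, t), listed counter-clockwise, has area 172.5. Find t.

The doubled signed area Σ (x_i y_{i+1} − x_{i+1} y_i) is linear in t.
With t=0 it equals 295; the coefficient of t is 5 (from the two edges through V_5).
So 5·t + 295 = 2·172.5 = 345 ⇒ t = 10.

10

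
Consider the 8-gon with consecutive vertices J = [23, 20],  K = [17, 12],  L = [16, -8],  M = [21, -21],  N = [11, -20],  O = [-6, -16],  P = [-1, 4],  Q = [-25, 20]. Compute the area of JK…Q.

Apply Gauss's area formula: 2A = Σ (x_i·y_{i+1} − x_{i+1}·y_i), indices taken mod 8.
Cross-terms: -64, -328, -168, -189, -296, -40, 80, -960  ⇒  Σ = -1965
Area = |Σ|/2 = 982.5.

982.5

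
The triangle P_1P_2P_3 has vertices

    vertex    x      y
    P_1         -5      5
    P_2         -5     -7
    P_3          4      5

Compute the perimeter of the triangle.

|P_1P_2| = √((0)² + (-12)²) = √144 = 12
|P_2P_3| = √((9)² + (12)²) = √225 = 15
|P_3P_1| = √((-9)² + (0)²) = √81 = 9
Perimeter = 12 + 15 + 9 = 36.

36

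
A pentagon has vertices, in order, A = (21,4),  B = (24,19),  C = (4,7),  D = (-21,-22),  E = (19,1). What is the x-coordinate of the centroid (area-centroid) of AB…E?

923/151

Apply Gauss's area formula. First the cross-terms c_i = x_i·y_{i+1} − x_{i+1}·y_i:
  303, 92, 59, 397, 55  ⇒  2A = 906, A = 453.
Then Σ (x_i + x_{i+1})·c_i = 16614, so x̄ = 16614 / (6·453) = 923/151.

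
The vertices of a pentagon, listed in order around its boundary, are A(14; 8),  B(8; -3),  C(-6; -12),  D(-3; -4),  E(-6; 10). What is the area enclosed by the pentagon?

237

Apply the shoelace (surveyor's) formula: 2A = Σ (x_i·y_{i+1} − x_{i+1}·y_i), indices taken mod 5.
Σ = (-106) + (-114) + (-12) + (-54) + (-188) = -474
Area = |Σ|/2 = 237.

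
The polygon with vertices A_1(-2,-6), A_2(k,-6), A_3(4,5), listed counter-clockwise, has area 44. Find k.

6

Write out the shoelace sum; only the two edges meeting at A_2 involve k:
2·Area = [((-2)·(-6) − k·(-6)) + (k·5 − 4·(-6))] + -14
       = 11·k + 22 = 88
⇒ k = 6.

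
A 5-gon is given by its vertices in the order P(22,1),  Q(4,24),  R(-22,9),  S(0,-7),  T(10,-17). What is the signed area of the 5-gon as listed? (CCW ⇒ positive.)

848

Apply the shoelace formula: 2A = Σ (x_i·y_{i+1} − x_{i+1}·y_i), indices taken mod 5.
Σ = (524) + (564) + (154) + (70) + (384) = 1696
Signed area = Σ/2 = 848 (positive ⇒ counter-clockwise traversal).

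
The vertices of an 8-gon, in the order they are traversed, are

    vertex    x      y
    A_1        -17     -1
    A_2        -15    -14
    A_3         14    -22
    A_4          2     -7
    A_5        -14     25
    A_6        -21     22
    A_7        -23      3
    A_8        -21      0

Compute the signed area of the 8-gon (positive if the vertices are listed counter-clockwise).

Apply Gauss's area formula: 2A = Σ (x_i·y_{i+1} − x_{i+1}·y_i), indices taken mod 8.
A_1→A_2: (-17)(-14) − (-15)(-1) = 223
A_2→A_3: (-15)(-22) − (14)(-14) = 526
A_3→A_4: (14)(-7) − (2)(-22) = -54
A_4→A_5: (2)(25) − (-14)(-7) = -48
A_5→A_6: (-14)(22) − (-21)(25) = 217
A_6→A_7: (-21)(3) − (-23)(22) = 443
A_7→A_8: (-23)(0) − (-21)(3) = 63
A_8→A_1: (-21)(-1) − (-17)(0) = 21
Σ = 1391
Signed area = Σ/2 = 695.5 (positive ⇒ counter-clockwise traversal).

695.5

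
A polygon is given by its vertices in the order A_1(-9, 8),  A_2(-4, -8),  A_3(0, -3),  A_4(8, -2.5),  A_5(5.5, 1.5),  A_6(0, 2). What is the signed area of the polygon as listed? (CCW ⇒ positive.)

97.375

Apply the shoelace (surveyor's) formula: 2A = Σ (x_i·y_{i+1} − x_{i+1}·y_i), indices taken mod 6.
Σ = (104) + (12) + (24) + (25.75) + (11) + (18) = 194.75
Signed area = Σ/2 = 97.375 (positive ⇒ counter-clockwise traversal).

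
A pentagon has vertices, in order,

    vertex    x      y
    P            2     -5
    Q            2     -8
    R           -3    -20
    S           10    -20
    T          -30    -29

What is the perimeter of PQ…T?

110

|PQ| = √((0)² + (-3)²) = √9 = 3
|QR| = √((-5)² + (-12)²) = √169 = 13
|RS| = √((13)² + (0)²) = √169 = 13
|ST| = √((-40)² + (-9)²) = √1681 = 41
|TP| = √((32)² + (24)²) = √1600 = 40
Perimeter = 3 + 13 + 13 + 41 + 40 = 110.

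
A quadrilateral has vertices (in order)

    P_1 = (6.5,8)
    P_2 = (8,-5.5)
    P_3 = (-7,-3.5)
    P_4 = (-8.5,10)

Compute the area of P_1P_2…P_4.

Σ = (-99.75) + (-66.5) + (-99.75) + (-133) = -399
Area = |Σ|/2 = 199.5.

199.5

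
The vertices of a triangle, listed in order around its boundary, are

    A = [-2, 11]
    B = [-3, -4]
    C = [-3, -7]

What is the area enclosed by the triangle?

1.5

Apply Gauss's area formula: 2A = Σ (x_i·y_{i+1} − x_{i+1}·y_i), indices taken mod 3.
Σ = (41) + (9) + (-47) = 3
Area = |Σ|/2 = 1.5.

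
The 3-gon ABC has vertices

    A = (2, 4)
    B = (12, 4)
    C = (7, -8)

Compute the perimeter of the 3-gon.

|AB| = √((10)² + (0)²) = √100 = 10
|BC| = √((-5)² + (-12)²) = √169 = 13
|CA| = √((-5)² + (12)²) = √169 = 13
Perimeter = 10 + 13 + 13 = 36.

36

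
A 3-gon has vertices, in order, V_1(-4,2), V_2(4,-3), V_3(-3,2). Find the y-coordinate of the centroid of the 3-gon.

Apply the surveyor's formula. First the cross-terms c_i = x_i·y_{i+1} − x_{i+1}·y_i:
  4, -1, 2  ⇒  2A = 5, A = 2.5.
Then Σ (y_i + y_{i+1})·c_i = 5, so ȳ = 5 / (6·2.5) = 1/3.

1/3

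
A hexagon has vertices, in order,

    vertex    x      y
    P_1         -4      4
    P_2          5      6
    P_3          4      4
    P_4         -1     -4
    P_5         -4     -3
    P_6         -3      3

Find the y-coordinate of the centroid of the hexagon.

389/282

Apply the shoelace formula. First the cross-terms c_i = x_i·y_{i+1} − x_{i+1}·y_i:
  -44, -4, -12, -13, -21, 0  ⇒  2A = -94, A = -47.
Then Σ (y_i + y_{i+1})·c_i = -389, so ȳ = -389 / (6·(-47)) = 389/282.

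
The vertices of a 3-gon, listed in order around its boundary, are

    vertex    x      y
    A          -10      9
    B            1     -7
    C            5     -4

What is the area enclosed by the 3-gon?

A→B: (-10)(-7) − (1)(9) = 61
B→C: (1)(-4) − (5)(-7) = 31
C→A: (5)(9) − (-10)(-4) = 5
Σ = 97
Area = |Σ|/2 = 48.5.

48.5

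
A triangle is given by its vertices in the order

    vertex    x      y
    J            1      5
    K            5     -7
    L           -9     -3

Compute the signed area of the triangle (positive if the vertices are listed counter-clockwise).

Apply the shoelace formula: 2A = Σ (x_i·y_{i+1} − x_{i+1}·y_i), indices taken mod 3.
Σ = (-32) + (-78) + (-42) = -152
Signed area = Σ/2 = -76 (negative ⇒ clockwise traversal).

-76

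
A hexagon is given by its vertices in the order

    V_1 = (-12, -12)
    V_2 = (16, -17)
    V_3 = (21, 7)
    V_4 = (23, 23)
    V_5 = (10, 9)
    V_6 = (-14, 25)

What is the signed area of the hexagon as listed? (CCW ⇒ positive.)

Cross-terms: 396, 469, 322, -23, 376, 468  ⇒  Σ = 2008
Signed area = Σ/2 = 1004 (positive ⇒ counter-clockwise traversal).

1004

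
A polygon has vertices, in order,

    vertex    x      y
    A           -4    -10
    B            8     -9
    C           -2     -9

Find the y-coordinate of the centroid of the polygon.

-28/3

Apply Gauss's area formula. First the cross-terms c_i = x_i·y_{i+1} − x_{i+1}·y_i:
  116, -90, -16  ⇒  2A = 10, A = 5.
Then Σ (y_i + y_{i+1})·c_i = -280, so ȳ = -280 / (6·5) = -28/3.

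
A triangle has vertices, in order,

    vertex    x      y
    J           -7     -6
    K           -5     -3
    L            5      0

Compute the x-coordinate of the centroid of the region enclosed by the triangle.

Apply Gauss's area formula. First the cross-terms c_i = x_i·y_{i+1} − x_{i+1}·y_i:
  -9, 15, -30  ⇒  2A = -24, A = -12.
Then Σ (x_i + x_{i+1})·c_i = 168, so x̄ = 168 / (6·(-12)) = -7/3.

-7/3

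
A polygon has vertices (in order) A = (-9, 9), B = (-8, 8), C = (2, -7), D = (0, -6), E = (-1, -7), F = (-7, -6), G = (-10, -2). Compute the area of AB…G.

87.5

Apply the shoelace (surveyor's) formula: 2A = Σ (x_i·y_{i+1} − x_{i+1}·y_i), indices taken mod 7.
Σ = (0) + (40) + (-12) + (-6) + (-43) + (-46) + (-108) = -175
Area = |Σ|/2 = 87.5.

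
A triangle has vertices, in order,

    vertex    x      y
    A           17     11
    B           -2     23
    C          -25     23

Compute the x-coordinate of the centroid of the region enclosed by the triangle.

Apply Gauss's area formula. First the cross-terms c_i = x_i·y_{i+1} − x_{i+1}·y_i:
  413, 529, -666  ⇒  2A = 276, A = 138.
Then Σ (x_i + x_{i+1})·c_i = -2760, so x̄ = -2760 / (6·138) = -10/3.

-10/3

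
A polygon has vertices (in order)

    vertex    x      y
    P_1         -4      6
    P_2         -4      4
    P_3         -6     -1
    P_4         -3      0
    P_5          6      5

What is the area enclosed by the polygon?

37

Σ = (8) + (28) + (-3) + (-15) + (56) = 74
Area = |Σ|/2 = 37.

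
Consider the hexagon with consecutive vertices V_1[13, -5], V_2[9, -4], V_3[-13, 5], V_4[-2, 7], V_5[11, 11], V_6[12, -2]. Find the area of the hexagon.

191

Cross-terms: -7, -7, -81, -99, -154, -34  ⇒  Σ = -382
Area = |Σ|/2 = 191.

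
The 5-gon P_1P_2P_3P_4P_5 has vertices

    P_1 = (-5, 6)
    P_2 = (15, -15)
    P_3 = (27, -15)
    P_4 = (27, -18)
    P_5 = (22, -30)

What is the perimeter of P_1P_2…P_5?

|P_1P_2| = √((20)² + (-21)²) = √841 = 29
|P_2P_3| = √((12)² + (0)²) = √144 = 12
|P_3P_4| = √((0)² + (-3)²) = √9 = 3
|P_4P_5| = √((-5)² + (-12)²) = √169 = 13
|P_5P_1| = √((-27)² + (36)²) = √2025 = 45
Perimeter = 29 + 12 + 3 + 13 + 45 = 102.

102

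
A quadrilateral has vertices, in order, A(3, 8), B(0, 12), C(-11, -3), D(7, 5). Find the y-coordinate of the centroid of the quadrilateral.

4.52

Apply the shoelace (surveyor's) formula. First the cross-terms c_i = x_i·y_{i+1} − x_{i+1}·y_i:
  36, 132, -34, 41  ⇒  2A = 175, A = 87.5.
Then Σ (y_i + y_{i+1})·c_i = 2373, so ȳ = 2373 / (6·87.5) = 4.52.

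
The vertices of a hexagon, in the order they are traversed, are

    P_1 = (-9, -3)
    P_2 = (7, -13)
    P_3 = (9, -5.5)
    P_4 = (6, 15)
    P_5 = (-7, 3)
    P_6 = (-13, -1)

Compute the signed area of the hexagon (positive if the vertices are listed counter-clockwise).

Apply the shoelace (surveyor's) formula: 2A = Σ (x_i·y_{i+1} − x_{i+1}·y_i), indices taken mod 6.
Cross-terms: 138, 78.5, 168, 123, 46, 30  ⇒  Σ = 583.5
Signed area = Σ/2 = 291.75 (positive ⇒ counter-clockwise traversal).

291.75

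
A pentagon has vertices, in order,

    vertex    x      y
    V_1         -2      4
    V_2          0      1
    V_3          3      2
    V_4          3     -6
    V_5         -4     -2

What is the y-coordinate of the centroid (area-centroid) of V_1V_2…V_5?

Apply the shoelace (surveyor's) formula. First the cross-terms c_i = x_i·y_{i+1} − x_{i+1}·y_i:
  -2, -3, -24, -30, -20  ⇒  2A = -79, A = -39.5.
Then Σ (y_i + y_{i+1})·c_i = 277, so ȳ = 277 / (6·(-39.5)) = -277/237.

-277/237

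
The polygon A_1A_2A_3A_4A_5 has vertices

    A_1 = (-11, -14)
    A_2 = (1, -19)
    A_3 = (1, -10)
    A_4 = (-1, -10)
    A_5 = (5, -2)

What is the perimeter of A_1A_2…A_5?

|A_1A_2| = √((12)² + (-5)²) = √169 = 13
|A_2A_3| = √((0)² + (9)²) = √81 = 9
|A_3A_4| = √((-2)² + (0)²) = √4 = 2
|A_4A_5| = √((6)² + (8)²) = √100 = 10
|A_5A_1| = √((-16)² + (-12)²) = √400 = 20
Perimeter = 13 + 9 + 2 + 10 + 20 = 54.

54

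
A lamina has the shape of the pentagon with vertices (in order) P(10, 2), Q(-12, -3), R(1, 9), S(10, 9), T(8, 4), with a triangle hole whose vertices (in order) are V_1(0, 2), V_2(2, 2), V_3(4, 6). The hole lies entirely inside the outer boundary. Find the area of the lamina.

120

Outer boundary:
Cross-terms: -6, -105, -81, -32, -24  ⇒  Σ = -248
Area = |Σ|/2 = 124.
Hole:
Apply the shoelace (surveyor's) formula: 2A = Σ (x_i·y_{i+1} − x_{i+1}·y_i), indices taken mod 3.
V_1→V_2: (0)(2) − (2)(2) = -4
V_2→V_3: (2)(6) − (4)(2) = 4
V_3→V_1: (4)(2) − (0)(6) = 8
Σ = 8
Area = |Σ|/2 = 4.
Net area = 124 − 4 = 120.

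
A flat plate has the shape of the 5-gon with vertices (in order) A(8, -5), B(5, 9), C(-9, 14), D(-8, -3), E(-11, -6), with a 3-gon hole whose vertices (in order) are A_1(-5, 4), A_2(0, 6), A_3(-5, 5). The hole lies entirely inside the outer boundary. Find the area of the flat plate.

250

Outer boundary:
Apply the shoelace (surveyor's) formula: 2A = Σ (x_i·y_{i+1} − x_{i+1}·y_i), indices taken mod 5.
Σ = (97) + (151) + (139) + (15) + (103) = 505
Area = |Σ|/2 = 252.5.
Hole:
Apply the shoelace formula: 2A = Σ (x_i·y_{i+1} − x_{i+1}·y_i), indices taken mod 3.
Σ = (-30) + (30) + (5) = 5
Area = |Σ|/2 = 2.5.
Net area = 252.5 − 2.5 = 250.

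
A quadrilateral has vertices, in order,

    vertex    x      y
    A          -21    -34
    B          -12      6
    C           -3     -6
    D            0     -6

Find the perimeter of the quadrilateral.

94

|AB| = √((9)² + (40)²) = √1681 = 41
|BC| = √((9)² + (-12)²) = √225 = 15
|CD| = √((3)² + (0)²) = √9 = 3
|DA| = √((-21)² + (-28)²) = √1225 = 35
Perimeter = 41 + 15 + 3 + 35 = 94.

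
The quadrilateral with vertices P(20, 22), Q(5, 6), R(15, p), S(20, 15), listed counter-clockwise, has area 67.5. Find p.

The doubled signed area Σ (x_i y_{i+1} − x_{i+1} y_i) is linear in p.
With p=0 it equals 285; the coefficient of p is -15 (from the two edges through R).
So -15·p + 285 = 2·67.5 = 135 ⇒ p = 10.

10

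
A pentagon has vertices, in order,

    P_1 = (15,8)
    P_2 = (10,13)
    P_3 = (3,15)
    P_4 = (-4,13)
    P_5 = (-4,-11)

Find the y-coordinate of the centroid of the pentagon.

Apply Gauss's area formula. First the cross-terms c_i = x_i·y_{i+1} − x_{i+1}·y_i:
  115, 111, 99, 96, 133  ⇒  2A = 554, A = 277.
Then Σ (y_i + y_{i+1})·c_i = 8088, so ȳ = 8088 / (6·277) = 1348/277.

1348/277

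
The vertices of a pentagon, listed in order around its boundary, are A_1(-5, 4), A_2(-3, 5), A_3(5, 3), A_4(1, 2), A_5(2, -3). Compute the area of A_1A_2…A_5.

27

Σ = (-13) + (-34) + (7) + (-7) + (-7) = -54
Area = |Σ|/2 = 27.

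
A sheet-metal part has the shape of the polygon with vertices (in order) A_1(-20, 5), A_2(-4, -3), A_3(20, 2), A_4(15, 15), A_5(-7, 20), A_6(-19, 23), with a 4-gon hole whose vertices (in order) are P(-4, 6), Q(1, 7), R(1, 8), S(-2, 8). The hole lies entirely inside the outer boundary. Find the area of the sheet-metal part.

690

Outer boundary:
A_1→A_2: (-20)(-3) − (-4)(5) = 80
A_2→A_3: (-4)(2) − (20)(-3) = 52
A_3→A_4: (20)(15) − (15)(2) = 270
A_4→A_5: (15)(20) − (-7)(15) = 405
A_5→A_6: (-7)(23) − (-19)(20) = 219
A_6→A_1: (-19)(5) − (-20)(23) = 365
Σ = 1391
Area = |Σ|/2 = 695.5.
Hole:
Apply Gauss's area formula: 2A = Σ (x_i·y_{i+1} − x_{i+1}·y_i), indices taken mod 4.
Cross-terms: -34, 1, 24, 20  ⇒  Σ = 11
Area = |Σ|/2 = 5.5.
Net area = 695.5 − 5.5 = 690.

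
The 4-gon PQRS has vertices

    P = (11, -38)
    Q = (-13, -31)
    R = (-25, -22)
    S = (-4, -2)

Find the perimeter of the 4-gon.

108

|PQ| = √((-24)² + (7)²) = √625 = 25
|QR| = √((-12)² + (9)²) = √225 = 15
|RS| = √((21)² + (20)²) = √841 = 29
|SP| = √((15)² + (-36)²) = √1521 = 39
Perimeter = 25 + 15 + 29 + 39 = 108.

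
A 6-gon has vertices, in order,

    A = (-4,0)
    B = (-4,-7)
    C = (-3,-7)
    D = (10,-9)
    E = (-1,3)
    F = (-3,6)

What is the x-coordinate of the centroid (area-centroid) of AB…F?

83/108

Apply the shoelace formula. First the cross-terms c_i = x_i·y_{i+1} − x_{i+1}·y_i:
  28, 7, 97, 21, 3, 24  ⇒  2A = 180, A = 90.
Then Σ (x_i + x_{i+1})·c_i = 415, so x̄ = 415 / (6·90) = 83/108.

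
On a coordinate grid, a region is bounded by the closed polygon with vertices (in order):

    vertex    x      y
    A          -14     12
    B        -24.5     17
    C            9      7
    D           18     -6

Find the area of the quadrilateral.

158.25

Apply Gauss's area formula: 2A = Σ (x_i·y_{i+1} − x_{i+1}·y_i), indices taken mod 4.
A→B: (-14)(17) − (-24.5)(12) = 56
B→C: (-24.5)(7) − (9)(17) = -324.5
C→D: (9)(-6) − (18)(7) = -180
D→A: (18)(12) − (-14)(-6) = 132
Σ = -316.5
Area = |Σ|/2 = 158.25.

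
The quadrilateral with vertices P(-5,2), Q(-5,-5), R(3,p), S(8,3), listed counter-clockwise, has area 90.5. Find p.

Write out the shoelace sum; only the two edges meeting at R involve p:
2·Area = [((-5)·p − 3·(-5)) + (3·3 − 8·p)] + 66
       = -13·p + 90 = 181
⇒ p = -7.

-7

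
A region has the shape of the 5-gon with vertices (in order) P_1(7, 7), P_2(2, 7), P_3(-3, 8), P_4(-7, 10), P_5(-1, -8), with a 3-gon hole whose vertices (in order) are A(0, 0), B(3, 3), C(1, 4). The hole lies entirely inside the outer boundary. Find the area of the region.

102

Outer boundary:
Apply the shoelace (surveyor's) formula: 2A = Σ (x_i·y_{i+1} − x_{i+1}·y_i), indices taken mod 5.
Σ = (35) + (37) + (26) + (66) + (49) = 213
Area = |Σ|/2 = 106.5.
Hole:
Apply the shoelace (surveyor's) formula: 2A = Σ (x_i·y_{i+1} − x_{i+1}·y_i), indices taken mod 3.
Cross-terms: 0, 9, 0  ⇒  Σ = 9
Area = |Σ|/2 = 4.5.
Net area = 106.5 − 4.5 = 102.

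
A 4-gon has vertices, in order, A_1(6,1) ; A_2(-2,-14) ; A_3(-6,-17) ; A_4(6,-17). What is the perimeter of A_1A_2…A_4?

|A_1A_2| = √((-8)² + (-15)²) = √289 = 17
|A_2A_3| = √((-4)² + (-3)²) = √25 = 5
|A_3A_4| = √((12)² + (0)²) = √144 = 12
|A_4A_1| = √((0)² + (18)²) = √324 = 18
Perimeter = 17 + 5 + 12 + 18 = 52.

52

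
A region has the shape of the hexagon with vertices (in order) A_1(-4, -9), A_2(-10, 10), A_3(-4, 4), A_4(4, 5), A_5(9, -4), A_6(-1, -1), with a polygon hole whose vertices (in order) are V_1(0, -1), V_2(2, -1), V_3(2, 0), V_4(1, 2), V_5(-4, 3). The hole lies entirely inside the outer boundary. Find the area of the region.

106

Outer boundary:
Cross-terms: -130, 0, -36, -61, -13, 5  ⇒  Σ = -235
Area = |Σ|/2 = 117.5.
Hole:
Apply Gauss's area formula: 2A = Σ (x_i·y_{i+1} − x_{i+1}·y_i), indices taken mod 5.
Σ = (2) + (2) + (4) + (11) + (4) = 23
Area = |Σ|/2 = 11.5.
Net area = 117.5 − 11.5 = 106.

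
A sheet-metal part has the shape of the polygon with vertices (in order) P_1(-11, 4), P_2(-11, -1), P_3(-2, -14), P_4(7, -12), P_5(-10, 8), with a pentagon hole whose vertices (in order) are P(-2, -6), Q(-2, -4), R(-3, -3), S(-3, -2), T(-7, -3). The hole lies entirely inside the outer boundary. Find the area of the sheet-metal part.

Outer boundary:
Apply Gauss's area formula: 2A = Σ (x_i·y_{i+1} − x_{i+1}·y_i), indices taken mod 5.
Σ = (55) + (152) + (122) + (-64) + (48) = 313
Area = |Σ|/2 = 156.5.
Hole:
Apply Gauss's area formula: 2A = Σ (x_i·y_{i+1} − x_{i+1}·y_i), indices taken mod 5.
Σ = (-4) + (-6) + (-3) + (-5) + (36) = 18
Area = |Σ|/2 = 9.
Net area = 156.5 − 9 = 147.5.

147.5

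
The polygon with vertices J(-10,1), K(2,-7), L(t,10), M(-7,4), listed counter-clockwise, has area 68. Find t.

-5

The doubled signed area Σ (x_i y_{i+1} − x_{i+1} y_i) is linear in t.
With t=0 it equals 191; the coefficient of t is 11 (from the two edges through L).
So 11·t + 191 = 2·68 = 136 ⇒ t = -5.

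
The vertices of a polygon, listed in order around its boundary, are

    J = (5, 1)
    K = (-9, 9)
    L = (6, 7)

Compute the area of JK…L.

46

Σ = (54) + (-117) + (-29) = -92
Area = |Σ|/2 = 46.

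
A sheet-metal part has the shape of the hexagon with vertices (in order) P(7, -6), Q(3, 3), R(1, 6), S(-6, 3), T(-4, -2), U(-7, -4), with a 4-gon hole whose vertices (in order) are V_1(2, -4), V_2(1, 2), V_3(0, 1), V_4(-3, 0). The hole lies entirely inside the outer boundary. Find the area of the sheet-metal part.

82.5

Outer boundary:
Cross-terms: 39, 15, 39, 24, 2, 70  ⇒  Σ = 189
Area = |Σ|/2 = 94.5.
Hole:
Σ = (8) + (1) + (3) + (12) = 24
Area = |Σ|/2 = 12.
Net area = 94.5 − 12 = 82.5.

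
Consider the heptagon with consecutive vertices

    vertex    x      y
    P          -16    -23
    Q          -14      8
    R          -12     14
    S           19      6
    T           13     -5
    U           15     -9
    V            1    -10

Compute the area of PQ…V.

Apply the shoelace formula: 2A = Σ (x_i·y_{i+1} − x_{i+1}·y_i), indices taken mod 7.
P→Q: (-16)(8) − (-14)(-23) = -450
Q→R: (-14)(14) − (-12)(8) = -100
R→S: (-12)(6) − (19)(14) = -338
S→T: (19)(-5) − (13)(6) = -173
T→U: (13)(-9) − (15)(-5) = -42
U→V: (15)(-10) − (1)(-9) = -141
V→P: (1)(-23) − (-16)(-10) = -183
Σ = -1427
Area = |Σ|/2 = 713.5.

713.5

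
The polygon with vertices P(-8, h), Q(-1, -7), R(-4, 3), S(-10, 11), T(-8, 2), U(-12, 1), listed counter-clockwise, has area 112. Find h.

The doubled signed area Σ (x_i y_{i+1} − x_{i+1} y_i) is linear in h.
With h=0 it equals 103; the coefficient of h is -11 (from the two edges through P).
So -11·h + 103 = 2·112 = 224 ⇒ h = -11.

-11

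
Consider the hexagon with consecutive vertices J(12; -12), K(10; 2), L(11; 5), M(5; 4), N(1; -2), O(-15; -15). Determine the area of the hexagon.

Σ = (144) + (28) + (19) + (-14) + (-45) + (360) = 492
Area = |Σ|/2 = 246.

246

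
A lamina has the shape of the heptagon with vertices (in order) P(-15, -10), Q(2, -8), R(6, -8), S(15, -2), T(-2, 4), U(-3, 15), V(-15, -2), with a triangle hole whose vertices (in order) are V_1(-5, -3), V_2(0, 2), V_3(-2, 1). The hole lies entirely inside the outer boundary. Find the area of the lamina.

332

Outer boundary:
Cross-terms: 140, 32, 108, 56, -18, 231, 120  ⇒  Σ = 669
Area = |Σ|/2 = 334.5.
Hole:
V_1→V_2: (-5)(2) − (0)(-3) = -10
V_2→V_3: (0)(1) − (-2)(2) = 4
V_3→V_1: (-2)(-3) − (-5)(1) = 11
Σ = 5
Area = |Σ|/2 = 2.5.
Net area = 334.5 − 2.5 = 332.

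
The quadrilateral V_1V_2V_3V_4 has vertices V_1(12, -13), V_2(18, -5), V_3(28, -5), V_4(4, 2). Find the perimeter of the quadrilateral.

62

|V_1V_2| = √((6)² + (8)²) = √100 = 10
|V_2V_3| = √((10)² + (0)²) = √100 = 10
|V_3V_4| = √((-24)² + (7)²) = √625 = 25
|V_4V_1| = √((8)² + (-15)²) = √289 = 17
Perimeter = 10 + 10 + 25 + 17 = 62.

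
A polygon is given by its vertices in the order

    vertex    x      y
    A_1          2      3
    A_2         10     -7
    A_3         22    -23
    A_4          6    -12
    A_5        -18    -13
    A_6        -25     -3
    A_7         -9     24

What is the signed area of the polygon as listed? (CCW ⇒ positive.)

-756.5

Cross-terms: -44, -76, -126, -294, -271, -627, -75  ⇒  Σ = -1513
Signed area = Σ/2 = -756.5 (negative ⇒ clockwise traversal).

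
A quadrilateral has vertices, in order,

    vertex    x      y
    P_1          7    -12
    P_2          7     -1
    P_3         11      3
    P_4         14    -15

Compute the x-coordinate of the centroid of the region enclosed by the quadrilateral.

Apply the shoelace formula. First the cross-terms c_i = x_i·y_{i+1} − x_{i+1}·y_i:
  77, 32, -207, -63  ⇒  2A = -161, A = -80.5.
Then Σ (x_i + x_{i+1})·c_i = -4844, so x̄ = -4844 / (6·(-80.5)) = 692/69.

692/69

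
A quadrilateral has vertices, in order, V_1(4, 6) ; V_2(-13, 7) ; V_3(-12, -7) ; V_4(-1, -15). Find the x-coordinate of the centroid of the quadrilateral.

Apply the shoelace formula. First the cross-terms c_i = x_i·y_{i+1} − x_{i+1}·y_i:
  106, 175, 173, 54  ⇒  2A = 508, A = 254.
Then Σ (x_i + x_{i+1})·c_i = -7416, so x̄ = -7416 / (6·254) = -618/127.

-618/127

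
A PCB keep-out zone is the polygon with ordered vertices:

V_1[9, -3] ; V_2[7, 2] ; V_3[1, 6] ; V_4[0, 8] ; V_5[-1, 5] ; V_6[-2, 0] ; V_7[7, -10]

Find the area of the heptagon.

Apply the shoelace (surveyor's) formula: 2A = Σ (x_i·y_{i+1} − x_{i+1}·y_i), indices taken mod 7.
Σ = (39) + (40) + (8) + (8) + (10) + (20) + (69) = 194
Area = |Σ|/2 = 97.

97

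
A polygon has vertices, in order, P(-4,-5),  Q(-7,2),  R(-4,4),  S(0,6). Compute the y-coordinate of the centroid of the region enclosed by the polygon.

23/21

Apply the surveyor's formula. First the cross-terms c_i = x_i·y_{i+1} − x_{i+1}·y_i:
  -43, -20, -24, 24  ⇒  2A = -63, A = -31.5.
Then Σ (y_i + y_{i+1})·c_i = -207, so ȳ = -207 / (6·(-31.5)) = 23/21.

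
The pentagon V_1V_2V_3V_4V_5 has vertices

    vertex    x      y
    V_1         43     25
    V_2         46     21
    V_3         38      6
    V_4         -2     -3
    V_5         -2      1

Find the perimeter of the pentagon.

118

|V_1V_2| = √((3)² + (-4)²) = √25 = 5
|V_2V_3| = √((-8)² + (-15)²) = √289 = 17
|V_3V_4| = √((-40)² + (-9)²) = √1681 = 41
|V_4V_5| = √((0)² + (4)²) = √16 = 4
|V_5V_1| = √((45)² + (24)²) = √2601 = 51
Perimeter = 5 + 17 + 41 + 4 + 51 = 118.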